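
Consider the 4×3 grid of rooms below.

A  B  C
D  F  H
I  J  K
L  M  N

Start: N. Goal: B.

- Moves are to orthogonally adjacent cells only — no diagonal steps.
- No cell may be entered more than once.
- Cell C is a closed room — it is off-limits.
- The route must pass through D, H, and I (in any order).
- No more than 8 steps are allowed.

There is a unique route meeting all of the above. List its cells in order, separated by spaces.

The budget equals the shortest possible length, so every move has to be on a shortest route through the required cells.
Route from N: up 2 to H, left 1 to F, down 1 to J, left 1 to I, up 2 to A, right 1 to B — 8 moves in all.
Check: all required cells visited; 8 ≤ 8 moves.

N K H F J I D A B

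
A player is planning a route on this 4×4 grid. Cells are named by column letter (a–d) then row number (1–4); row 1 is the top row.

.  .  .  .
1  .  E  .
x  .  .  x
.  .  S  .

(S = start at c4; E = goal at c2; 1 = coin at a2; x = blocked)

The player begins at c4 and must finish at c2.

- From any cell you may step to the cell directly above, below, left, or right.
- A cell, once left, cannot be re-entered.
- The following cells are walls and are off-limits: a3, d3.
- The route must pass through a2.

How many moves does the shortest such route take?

8

Any route passes through a2 somewhere between c4 and c2. Summing Manhattan distances along the two legs (c4 → a2 → c2) gives a lower bound of 4 + 2 = 6 moves.
The shortest route satisfying every rule uses 8 moves: c4 → c3 → b3 → b2 → a2 → a1 → b1 → c1 → c2.
The no-revisit rule (legs can't share cells) pushes the minimum above the 6-move bound; an exhaustive check rules out every length from 6 to 7, leaving 8 as the minimum.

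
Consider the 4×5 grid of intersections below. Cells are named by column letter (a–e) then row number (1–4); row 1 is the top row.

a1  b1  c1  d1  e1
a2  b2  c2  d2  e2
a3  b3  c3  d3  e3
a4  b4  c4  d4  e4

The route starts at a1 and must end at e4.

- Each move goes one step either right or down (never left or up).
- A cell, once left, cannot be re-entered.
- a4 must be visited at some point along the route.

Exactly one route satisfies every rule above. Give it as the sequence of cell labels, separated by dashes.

Moves only go right or down, so the column and row indices never decrease.
Route from a1: 3× down (reaching a4), 4× right (reaching e4) — 7 moves in all.
Check: all required cells visited.

a1 - a2 - a3 - a4 - b4 - c4 - d4 - e4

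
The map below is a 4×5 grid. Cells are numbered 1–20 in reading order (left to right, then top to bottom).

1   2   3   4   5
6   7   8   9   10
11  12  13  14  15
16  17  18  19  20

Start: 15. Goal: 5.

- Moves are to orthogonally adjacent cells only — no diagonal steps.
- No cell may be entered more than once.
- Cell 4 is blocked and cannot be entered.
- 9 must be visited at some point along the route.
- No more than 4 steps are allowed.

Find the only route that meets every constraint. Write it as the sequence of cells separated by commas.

15, 14, 9, 10, 5

Any route must reach 9 and still end at 5 within 4 moves, so the order of the required stops is forced.
Route from 15: left 1 to 14, up 1 to 9, right 1 to 10, up 1 to 5 — 4 moves in all.
Check: all required cells visited; 4 ≤ 4 moves.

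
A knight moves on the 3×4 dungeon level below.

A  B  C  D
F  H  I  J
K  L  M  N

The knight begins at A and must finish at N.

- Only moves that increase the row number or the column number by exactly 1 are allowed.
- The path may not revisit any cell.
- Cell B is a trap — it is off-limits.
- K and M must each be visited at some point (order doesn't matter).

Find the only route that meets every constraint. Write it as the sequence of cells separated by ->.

Moves only go right or down, so the column and row indices never decrease.
Route from A: 2× down (reaching K), 3× right (reaching N) — 5 moves in all.
Check: all required cells visited.

A -> F -> K -> L -> M -> N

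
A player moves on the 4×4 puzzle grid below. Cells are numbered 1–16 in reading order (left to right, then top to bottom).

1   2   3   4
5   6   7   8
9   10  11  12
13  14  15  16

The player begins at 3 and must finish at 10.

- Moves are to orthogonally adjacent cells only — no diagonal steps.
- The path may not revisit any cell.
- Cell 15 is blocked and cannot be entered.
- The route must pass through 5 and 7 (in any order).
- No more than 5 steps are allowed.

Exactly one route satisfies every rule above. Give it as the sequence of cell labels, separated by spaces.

The budget equals the shortest possible length, so every move has to be on a shortest route through the required cells.
Route from 3: down 1 to 7, left 2 to 5, down 1 to 9, right 1 to 10 — 5 moves in all.
Check: all required cells visited; 5 ≤ 5 moves.

3 7 6 5 9 10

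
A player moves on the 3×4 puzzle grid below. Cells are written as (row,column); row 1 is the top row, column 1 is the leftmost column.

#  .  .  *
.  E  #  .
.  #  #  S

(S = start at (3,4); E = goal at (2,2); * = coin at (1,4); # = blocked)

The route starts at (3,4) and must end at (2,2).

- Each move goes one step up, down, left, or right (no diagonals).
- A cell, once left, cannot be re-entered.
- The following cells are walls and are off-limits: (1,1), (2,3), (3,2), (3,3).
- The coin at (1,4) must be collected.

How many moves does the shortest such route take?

Any route passes through (1,4) somewhere between (3,4) and (2,2). Summing Manhattan distances along the two legs ((3,4) → (1,4) → (2,2)) gives a lower bound of 2 + 3 = 5 moves.
A route of 5 moves achieves this: (3,4) → (2,4) → (1,4) → (1,3) → (1,2) → (2,2).
Since 5 matches the lower bound, it is optimal.

5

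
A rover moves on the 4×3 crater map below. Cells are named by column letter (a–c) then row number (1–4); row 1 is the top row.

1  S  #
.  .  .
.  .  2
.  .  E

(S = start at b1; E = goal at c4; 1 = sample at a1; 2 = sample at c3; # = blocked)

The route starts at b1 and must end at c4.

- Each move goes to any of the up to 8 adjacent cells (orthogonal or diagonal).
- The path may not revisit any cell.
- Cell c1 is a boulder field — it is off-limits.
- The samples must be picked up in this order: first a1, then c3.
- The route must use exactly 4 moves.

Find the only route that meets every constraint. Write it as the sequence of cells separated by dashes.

b1 - a1 - b2 - c3 - c4

The waypoints must appear in the order a1, c3, with no cell reused.
Route from b1: left to a1, 2× down-right (reaching c3), down to c4 — 4 moves in all.
Check: order respected (1 at step 1, 2 at step 3); 4 moves as required.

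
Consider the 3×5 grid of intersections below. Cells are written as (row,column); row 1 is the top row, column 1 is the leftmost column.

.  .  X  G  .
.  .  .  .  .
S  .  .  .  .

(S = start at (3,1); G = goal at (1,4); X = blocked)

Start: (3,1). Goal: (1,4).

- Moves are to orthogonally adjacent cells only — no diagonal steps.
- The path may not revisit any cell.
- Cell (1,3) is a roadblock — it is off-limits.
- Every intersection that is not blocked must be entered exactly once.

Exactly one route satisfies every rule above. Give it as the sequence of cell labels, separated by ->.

Need to visit all 14 open cells exactly once, starting at (3,1) and ending at (1,4).
Route from (3,1): up 2 to (1,1), right 1 to (1,2), down 2 to (3,2), right 1 to (3,3), up 1 to (2,3), right 1 to (2,4), down 1 to (3,4), right 1 to (3,5), up 2 to (1,5), left 1 to (1,4) — 13 moves in all.
Check: all 14 open cells covered.

(3,1) -> (2,1) -> (1,1) -> (1,2) -> (2,2) -> (3,2) -> (3,3) -> (2,3) -> (2,4) -> (3,4) -> (3,5) -> (2,5) -> (1,5) -> (1,4)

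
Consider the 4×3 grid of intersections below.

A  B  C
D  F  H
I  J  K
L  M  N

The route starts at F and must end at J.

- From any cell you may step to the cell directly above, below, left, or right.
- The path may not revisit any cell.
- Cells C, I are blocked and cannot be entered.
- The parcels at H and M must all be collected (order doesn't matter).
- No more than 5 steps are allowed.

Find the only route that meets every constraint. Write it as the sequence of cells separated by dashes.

F - H - K - N - M - J

Any route must reach H and M and still end at J within 5 moves, so the order of the required stops is forced.
Route from F: right to H, 2× down (reaching N), left to M, up to J — 5 moves in all.
Check: all required cells visited; 5 ≤ 5 moves.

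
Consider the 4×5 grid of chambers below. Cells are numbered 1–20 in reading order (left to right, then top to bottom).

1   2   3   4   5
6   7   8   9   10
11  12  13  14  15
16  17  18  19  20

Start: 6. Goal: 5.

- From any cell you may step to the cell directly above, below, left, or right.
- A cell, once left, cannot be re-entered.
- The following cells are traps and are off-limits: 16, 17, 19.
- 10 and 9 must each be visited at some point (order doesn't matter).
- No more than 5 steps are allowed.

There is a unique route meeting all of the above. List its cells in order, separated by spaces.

The 5-move cap with required stops at 10, 9 leaves no slack for detours.
Route from 6: right 4 to 10, up 1 to 5 — 5 moves in all.
Check: all required cells visited; 5 ≤ 5 moves.

6 7 8 9 10 5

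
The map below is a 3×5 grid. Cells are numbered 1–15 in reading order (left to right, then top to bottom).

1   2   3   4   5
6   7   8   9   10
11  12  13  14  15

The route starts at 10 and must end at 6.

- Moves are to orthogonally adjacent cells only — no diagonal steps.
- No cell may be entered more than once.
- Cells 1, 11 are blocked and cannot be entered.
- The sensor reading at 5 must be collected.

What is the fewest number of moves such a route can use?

6

Any route passes through 5 somewhere between 10 and 6. Summing Manhattan distances along the two legs (10 → 5 → 6) gives a lower bound of 1 + 5 = 6 moves.
A route of 6 moves achieves this: 10 → 5 → 4 → 9 → 8 → 7 → 6.
Since 6 matches the lower bound, it is optimal.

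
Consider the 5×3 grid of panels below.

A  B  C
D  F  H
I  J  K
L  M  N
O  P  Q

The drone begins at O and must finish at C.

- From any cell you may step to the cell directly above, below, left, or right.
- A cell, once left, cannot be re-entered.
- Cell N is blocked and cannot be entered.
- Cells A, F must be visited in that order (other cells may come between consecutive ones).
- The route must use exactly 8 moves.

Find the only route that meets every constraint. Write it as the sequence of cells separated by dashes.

The waypoints must appear in the order A, F, with no cell reused.
Route from O: 4× up (reaching A), right to B, down to F, right to H, up to C — 8 moves in all.
Check: order respected (A at step 4, F at step 6); 8 moves as required.

O - L - I - D - A - B - F - H - C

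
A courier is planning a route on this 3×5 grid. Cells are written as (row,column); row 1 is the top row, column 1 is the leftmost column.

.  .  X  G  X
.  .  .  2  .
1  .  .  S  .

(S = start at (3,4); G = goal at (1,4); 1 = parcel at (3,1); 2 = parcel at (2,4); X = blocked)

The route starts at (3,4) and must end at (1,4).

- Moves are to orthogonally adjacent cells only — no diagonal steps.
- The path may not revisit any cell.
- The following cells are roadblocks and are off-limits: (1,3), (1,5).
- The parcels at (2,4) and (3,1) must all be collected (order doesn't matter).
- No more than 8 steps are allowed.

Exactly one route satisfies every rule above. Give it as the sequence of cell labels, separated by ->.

(3,4) -> (3,3) -> (3,2) -> (3,1) -> (2,1) -> (2,2) -> (2,3) -> (2,4) -> (1,4)

The budget equals the shortest possible length, so every move has to be on a shortest route through the required cells.
Route from (3,4): left 3 to (3,1), up 1 to (2,1), right 3 to (2,4), up 1 to (1,4) — 8 moves in all.
Check: all required cells visited; 8 ≤ 8 moves.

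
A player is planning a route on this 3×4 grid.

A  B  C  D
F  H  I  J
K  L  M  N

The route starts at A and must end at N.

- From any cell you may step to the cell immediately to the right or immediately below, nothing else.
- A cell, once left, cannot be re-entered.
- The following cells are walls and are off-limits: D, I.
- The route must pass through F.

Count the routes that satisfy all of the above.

2

A right/down-only route from A to N makes exactly 2 down-moves and 3 right-moves in some order.
With no other constraints that would be C(5,2) = 10 routes.
Split at F and multiply the segment counts (each segment already excludes blocked cells): A→F: 1; F→N: 2; product = 2.
That gives 2 routes.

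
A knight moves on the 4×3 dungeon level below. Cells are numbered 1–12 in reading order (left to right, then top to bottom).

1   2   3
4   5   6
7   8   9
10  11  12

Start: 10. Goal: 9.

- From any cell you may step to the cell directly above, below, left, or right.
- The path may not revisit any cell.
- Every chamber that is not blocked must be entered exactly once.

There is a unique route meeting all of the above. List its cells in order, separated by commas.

Need to visit all 12 open cells exactly once, starting at 10 and ending at 9.
Cell 1 has only two open neighbours (4 and 2), so the path must pass straight through it: one of those is the cell it's entered from and the other is where it exits.
Route from 10: 3× up (reaching 1), 2× right (reaching 3), down to 6, left to 5, 2× down (reaching 11), right to 12, up to 9 — 11 moves in all.
Check: all 12 open cells covered.

10, 7, 4, 1, 2, 3, 6, 5, 8, 11, 12, 9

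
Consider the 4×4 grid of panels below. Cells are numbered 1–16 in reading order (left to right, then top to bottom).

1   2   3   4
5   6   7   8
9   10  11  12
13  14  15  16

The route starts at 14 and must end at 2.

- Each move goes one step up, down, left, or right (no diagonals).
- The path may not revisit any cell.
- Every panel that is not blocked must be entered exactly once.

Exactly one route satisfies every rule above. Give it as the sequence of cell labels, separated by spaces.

Need to visit all 16 open cells exactly once, starting at 14 and ending at 2.
Cell 13 has only two open neighbours (9 and 14), so the path must pass straight through it: one of those is the cell it's entered from and the other is where it exits.
Route from 14: left 1 to 13, up 1 to 9, right 2 to 11, down 1 to 15, right 1 to 16, up 3 to 4, left 1 to 3, down 1 to 7, left 2 to 5, up 1 to 1, right 1 to 2 — 15 moves in all.
Check: all 16 open cells covered.

14 13 9 10 11 15 16 12 8 4 3 7 6 5 1 2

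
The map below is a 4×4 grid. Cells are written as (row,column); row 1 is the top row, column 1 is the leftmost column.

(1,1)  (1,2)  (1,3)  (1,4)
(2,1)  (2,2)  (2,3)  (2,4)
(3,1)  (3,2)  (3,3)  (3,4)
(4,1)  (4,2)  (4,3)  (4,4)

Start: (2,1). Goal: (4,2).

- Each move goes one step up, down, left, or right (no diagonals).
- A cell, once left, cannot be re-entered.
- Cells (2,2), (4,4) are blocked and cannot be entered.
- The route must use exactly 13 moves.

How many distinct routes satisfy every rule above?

Need simple routes of exactly 13 moves from (2,1) to (4,2) (Manhattan distance 3, so 5 moves are spent on a detour and 5 undoing it).
No route satisfies every constraint, so the count is 0.

0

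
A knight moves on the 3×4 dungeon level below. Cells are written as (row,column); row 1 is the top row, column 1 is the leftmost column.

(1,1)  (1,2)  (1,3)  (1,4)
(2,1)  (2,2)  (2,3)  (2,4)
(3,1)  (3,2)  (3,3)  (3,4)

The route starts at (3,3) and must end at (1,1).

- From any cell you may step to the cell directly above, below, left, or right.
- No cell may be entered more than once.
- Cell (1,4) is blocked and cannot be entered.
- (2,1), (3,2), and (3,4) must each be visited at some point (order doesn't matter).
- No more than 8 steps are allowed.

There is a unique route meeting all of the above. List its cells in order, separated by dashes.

(3,3) - (3,4) - (2,4) - (2,3) - (2,2) - (3,2) - (3,1) - (2,1) - (1,1)

The budget equals the shortest possible length, so every move has to be on a shortest route through the required cells.
Route from (3,3): right 1 to (3,4), up 1 to (2,4), left 2 to (2,2), down 1 to (3,2), left 1 to (3,1), up 2 to (1,1) — 8 moves in all.
Check: all required cells visited; 8 ≤ 8 moves.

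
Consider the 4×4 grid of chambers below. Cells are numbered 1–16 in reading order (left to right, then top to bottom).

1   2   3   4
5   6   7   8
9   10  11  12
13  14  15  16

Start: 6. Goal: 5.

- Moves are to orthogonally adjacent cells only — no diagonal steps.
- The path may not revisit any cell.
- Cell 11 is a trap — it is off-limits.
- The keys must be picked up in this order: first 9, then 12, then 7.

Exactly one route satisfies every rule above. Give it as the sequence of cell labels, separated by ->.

6 -> 10 -> 9 -> 13 -> 14 -> 15 -> 16 -> 12 -> 8 -> 7 -> 3 -> 2 -> 1 -> 5

The waypoints must appear in the order 9, 12, 7, with no cell reused.
Route from 6: down to 10, left to 9, down to 13, 3× right (reaching 16), 2× up (reaching 8), left to 7, up to 3, 2× left (reaching 1), down to 5 — 13 moves in all.
Check: order respected (9 at step 2, 12 at step 7, 7 at step 9).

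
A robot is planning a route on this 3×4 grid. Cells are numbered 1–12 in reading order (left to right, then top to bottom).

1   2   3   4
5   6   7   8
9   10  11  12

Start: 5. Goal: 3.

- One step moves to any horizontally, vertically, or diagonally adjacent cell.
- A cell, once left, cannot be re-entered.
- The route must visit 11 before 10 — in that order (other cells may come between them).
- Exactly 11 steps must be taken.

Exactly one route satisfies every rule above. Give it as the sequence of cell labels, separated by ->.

The waypoints must appear in the order 11, 10, with no cell reused.
Route from 5: up 1 to 1, right 1 to 2, down-right 1 to 7, up-right 1 to 4, down 2 to 12, left 3 to 9, up-right 2 to 3 — 11 moves in all.
Check: order respected (11 at step 7, 10 at step 8); 11 moves as required.

5 -> 1 -> 2 -> 7 -> 4 -> 8 -> 12 -> 11 -> 10 -> 9 -> 6 -> 3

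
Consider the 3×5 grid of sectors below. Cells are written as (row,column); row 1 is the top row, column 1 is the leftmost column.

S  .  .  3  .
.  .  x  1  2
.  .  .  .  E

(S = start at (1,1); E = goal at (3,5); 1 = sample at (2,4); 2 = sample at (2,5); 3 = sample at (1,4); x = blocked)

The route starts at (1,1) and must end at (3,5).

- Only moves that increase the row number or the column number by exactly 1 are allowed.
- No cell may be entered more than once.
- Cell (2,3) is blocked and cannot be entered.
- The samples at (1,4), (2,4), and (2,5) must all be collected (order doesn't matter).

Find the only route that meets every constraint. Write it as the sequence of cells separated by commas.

Moves only go right or down, so the column and row indices never decrease.
Route from (1,1): 3× right (reaching (1,4)), down to (2,4), right to (2,5), down to (3,5) — 6 moves in all.
Check: all required cells visited.

(1,1), (1,2), (1,3), (1,4), (2,4), (2,5), (3,5)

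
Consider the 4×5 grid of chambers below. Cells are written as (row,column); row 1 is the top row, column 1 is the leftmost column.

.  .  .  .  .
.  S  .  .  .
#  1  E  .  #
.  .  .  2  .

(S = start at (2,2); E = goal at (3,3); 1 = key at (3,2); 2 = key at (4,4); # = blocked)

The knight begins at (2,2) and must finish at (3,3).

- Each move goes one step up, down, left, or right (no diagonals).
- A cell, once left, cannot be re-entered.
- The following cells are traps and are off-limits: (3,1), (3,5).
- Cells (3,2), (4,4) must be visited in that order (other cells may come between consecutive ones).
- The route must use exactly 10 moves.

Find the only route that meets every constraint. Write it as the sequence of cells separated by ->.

The waypoints must appear in the order (3,2), (4,4), with no cell reused.
Route from (2,2): 2× down (reaching (4,2)), 2× right (reaching (4,4)), 3× up (reaching (1,4)), left to (1,3), 2× down (reaching (3,3)) — 10 moves in all.
Check: order respected (1 at step 1, 2 at step 4); 10 moves as required.

(2,2) -> (3,2) -> (4,2) -> (4,3) -> (4,4) -> (3,4) -> (2,4) -> (1,4) -> (1,3) -> (2,3) -> (3,3)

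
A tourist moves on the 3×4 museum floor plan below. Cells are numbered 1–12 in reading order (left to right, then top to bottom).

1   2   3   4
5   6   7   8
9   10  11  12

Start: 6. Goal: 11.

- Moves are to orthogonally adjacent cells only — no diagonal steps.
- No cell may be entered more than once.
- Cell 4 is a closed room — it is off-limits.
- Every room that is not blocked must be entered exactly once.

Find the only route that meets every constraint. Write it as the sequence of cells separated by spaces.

Need to visit all 11 open cells exactly once, starting at 6 and ending at 11.
Cell 12 has only two open neighbours (8 and 11), so the path must pass straight through it: one of those is the cell it's entered from and the other is where it exits.
Route from 6: down to 10, left to 9, 2× up (reaching 1), 2× right (reaching 3), down to 7, right to 8, down to 12, left to 11 — 10 moves in all.
Check: all 11 open cells covered.

6 10 9 5 1 2 3 7 8 12 11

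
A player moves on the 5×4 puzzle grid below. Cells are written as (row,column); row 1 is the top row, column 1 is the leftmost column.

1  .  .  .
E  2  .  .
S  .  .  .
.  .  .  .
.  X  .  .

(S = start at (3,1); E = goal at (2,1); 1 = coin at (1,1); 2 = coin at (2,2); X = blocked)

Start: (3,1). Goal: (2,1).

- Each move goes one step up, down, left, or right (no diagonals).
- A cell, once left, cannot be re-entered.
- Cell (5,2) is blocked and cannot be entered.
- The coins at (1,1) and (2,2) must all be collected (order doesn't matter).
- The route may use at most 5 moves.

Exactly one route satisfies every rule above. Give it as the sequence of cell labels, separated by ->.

Any route must reach (1,1) and (2,2) and still end at (2,1) within 5 moves, so the order of the required stops is forced.
Route from (3,1): right to (3,2), 2× up (reaching (1,2)), left to (1,1), down to (2,1) — 5 moves in all.
Check: all required cells visited; 5 ≤ 5 moves.

(3,1) -> (3,2) -> (2,2) -> (1,2) -> (1,1) -> (2,1)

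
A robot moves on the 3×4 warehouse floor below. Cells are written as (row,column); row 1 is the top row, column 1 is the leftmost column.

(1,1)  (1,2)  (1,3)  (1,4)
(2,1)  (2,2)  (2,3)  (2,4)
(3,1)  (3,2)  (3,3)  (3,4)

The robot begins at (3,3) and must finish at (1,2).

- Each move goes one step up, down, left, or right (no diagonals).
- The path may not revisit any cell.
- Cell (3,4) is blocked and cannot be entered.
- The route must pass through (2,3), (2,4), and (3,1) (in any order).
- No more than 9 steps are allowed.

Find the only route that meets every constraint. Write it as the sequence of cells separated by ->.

(3,3) -> (3,2) -> (3,1) -> (2,1) -> (2,2) -> (2,3) -> (2,4) -> (1,4) -> (1,3) -> (1,2)

The budget equals the shortest possible length, so every move has to be on a shortest route through the required cells.
Route from (3,3): 2× left (reaching (3,1)), up to (2,1), 3× right (reaching (2,4)), up to (1,4), 2× left (reaching (1,2)) — 9 moves in all.
Check: all required cells visited; 9 ≤ 9 moves.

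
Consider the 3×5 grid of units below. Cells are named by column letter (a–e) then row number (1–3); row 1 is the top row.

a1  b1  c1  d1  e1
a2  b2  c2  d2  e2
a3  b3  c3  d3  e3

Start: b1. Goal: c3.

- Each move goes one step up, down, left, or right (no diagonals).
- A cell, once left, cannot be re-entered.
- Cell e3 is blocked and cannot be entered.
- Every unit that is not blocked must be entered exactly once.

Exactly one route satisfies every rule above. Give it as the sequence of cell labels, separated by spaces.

b1 a1 a2 a3 b3 b2 c2 c1 d1 e1 e2 d2 d3 c3

Need to visit all 14 open cells exactly once, starting at b1 and ending at c3.
Cell e2 has only two open neighbours (e1 and d2), so the path must pass straight through it: one of those is the cell it's entered from and the other is where it exits.
Route from b1: left to a1, 2× down (reaching a3), right to b3, up to b2, right to c2, up to c1, 2× right (reaching e1), down to e2, left to d2, down to d3, left to c3 — 13 moves in all.
Check: all 14 open cells covered.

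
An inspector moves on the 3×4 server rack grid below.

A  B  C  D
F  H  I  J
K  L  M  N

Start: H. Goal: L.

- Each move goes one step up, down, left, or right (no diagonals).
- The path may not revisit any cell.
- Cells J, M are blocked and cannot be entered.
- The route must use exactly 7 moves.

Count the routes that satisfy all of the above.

Need simple routes of exactly 7 moves from H to L (Manhattan distance 1, so 3 moves are spent on a detour and 3 undoing it).
Enumerating: H I C B A F K L.
That gives 1 route.

1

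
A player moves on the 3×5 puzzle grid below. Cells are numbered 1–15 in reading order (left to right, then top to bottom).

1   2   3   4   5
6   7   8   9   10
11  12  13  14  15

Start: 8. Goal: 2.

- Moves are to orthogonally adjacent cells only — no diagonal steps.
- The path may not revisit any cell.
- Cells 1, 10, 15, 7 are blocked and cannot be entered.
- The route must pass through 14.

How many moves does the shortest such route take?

Any route passes through 14 somewhere between 8 and 2. Summing Manhattan distances along the two legs (8 → 14 → 2) gives a lower bound of 2 + 4 = 6 moves.
A route of 6 moves achieves this: 8 → 13 → 14 → 9 → 4 → 3 → 2.
Since 6 matches the lower bound, it is optimal.

6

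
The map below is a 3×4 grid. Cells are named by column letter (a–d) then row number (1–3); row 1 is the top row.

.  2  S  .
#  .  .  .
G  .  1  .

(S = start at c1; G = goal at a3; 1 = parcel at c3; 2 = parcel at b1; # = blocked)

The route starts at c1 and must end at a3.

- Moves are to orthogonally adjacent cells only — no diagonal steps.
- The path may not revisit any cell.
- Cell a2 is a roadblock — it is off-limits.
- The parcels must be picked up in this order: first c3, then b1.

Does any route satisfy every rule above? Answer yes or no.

no

Ignoring the required order, 2 revisit-free routes from c1 to a3 pass through all of c3 and b1; the waypoint orders that occur are b1 → c3 (2) — never c3 → b1.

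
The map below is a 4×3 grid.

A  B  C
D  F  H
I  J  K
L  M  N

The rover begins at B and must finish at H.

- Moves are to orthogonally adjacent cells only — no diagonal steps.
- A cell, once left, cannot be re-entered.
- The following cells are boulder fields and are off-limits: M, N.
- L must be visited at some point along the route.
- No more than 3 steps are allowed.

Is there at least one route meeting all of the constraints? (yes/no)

L must be visited but has only one open neighbour (I), and it is neither the start nor the goal — the route would have to enter and leave through I, re-entering it.

no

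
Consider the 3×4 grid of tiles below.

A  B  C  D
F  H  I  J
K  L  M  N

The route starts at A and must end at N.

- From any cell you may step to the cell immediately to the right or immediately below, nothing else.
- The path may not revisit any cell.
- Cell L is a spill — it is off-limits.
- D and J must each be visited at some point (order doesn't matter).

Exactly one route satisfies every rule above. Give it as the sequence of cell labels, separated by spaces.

A B C D J N

Moves only go right or down, so the column and row indices never decrease.
Route from A: right 3 to D, down 2 to N — 5 moves in all.
Check: all required cells visited.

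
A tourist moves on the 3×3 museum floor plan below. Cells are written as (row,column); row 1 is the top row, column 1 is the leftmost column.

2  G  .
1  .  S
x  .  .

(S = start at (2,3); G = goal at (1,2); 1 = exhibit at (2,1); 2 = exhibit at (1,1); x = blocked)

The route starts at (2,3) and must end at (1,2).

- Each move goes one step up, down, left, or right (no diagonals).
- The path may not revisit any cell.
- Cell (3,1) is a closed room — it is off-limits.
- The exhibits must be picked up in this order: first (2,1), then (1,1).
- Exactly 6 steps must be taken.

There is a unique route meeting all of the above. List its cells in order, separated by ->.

The waypoints must appear in the order (2,1), (1,1), with no cell reused.
Route from (2,3): down to (3,3), left to (3,2), up to (2,2), left to (2,1), up to (1,1), right to (1,2) — 6 moves in all.
Check: order respected (1 at step 4, 2 at step 5); 6 moves as required.

(2,3) -> (3,3) -> (3,2) -> (2,2) -> (2,1) -> (1,1) -> (1,2)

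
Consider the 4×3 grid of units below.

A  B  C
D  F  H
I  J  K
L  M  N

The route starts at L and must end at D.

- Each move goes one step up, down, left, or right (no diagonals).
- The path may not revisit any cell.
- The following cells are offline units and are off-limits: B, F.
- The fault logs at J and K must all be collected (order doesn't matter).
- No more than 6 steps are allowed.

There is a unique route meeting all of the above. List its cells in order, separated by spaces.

The 6-move cap with required stops at J, K leaves no slack for detours.
Route from L: right 2 to N, up 1 to K, left 2 to I, up 1 to D — 6 moves in all.
Check: all required cells visited; 6 ≤ 6 moves.

L M N K J I D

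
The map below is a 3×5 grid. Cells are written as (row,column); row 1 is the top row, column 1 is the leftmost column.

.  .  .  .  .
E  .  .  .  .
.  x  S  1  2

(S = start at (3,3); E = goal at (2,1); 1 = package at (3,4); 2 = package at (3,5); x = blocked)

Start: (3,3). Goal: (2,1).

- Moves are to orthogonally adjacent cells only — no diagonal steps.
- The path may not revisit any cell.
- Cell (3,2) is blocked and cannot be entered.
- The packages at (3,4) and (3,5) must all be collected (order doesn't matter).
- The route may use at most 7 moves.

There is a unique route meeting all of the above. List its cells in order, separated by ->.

(3,3) -> (3,4) -> (3,5) -> (2,5) -> (2,4) -> (2,3) -> (2,2) -> (2,1)

The 7-move cap with required stops at (3,4), (3,5) leaves no slack for detours.
Route from (3,3): right 2 to (3,5), up 1 to (2,5), left 4 to (2,1) — 7 moves in all.
Check: all required cells visited; 7 ≤ 7 moves.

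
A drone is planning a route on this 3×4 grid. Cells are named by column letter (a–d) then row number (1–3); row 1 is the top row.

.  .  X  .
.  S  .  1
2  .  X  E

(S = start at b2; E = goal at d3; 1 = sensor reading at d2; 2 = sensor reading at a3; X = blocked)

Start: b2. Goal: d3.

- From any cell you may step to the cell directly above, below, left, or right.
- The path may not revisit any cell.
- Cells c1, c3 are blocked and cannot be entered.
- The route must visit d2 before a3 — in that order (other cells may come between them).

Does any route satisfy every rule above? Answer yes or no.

no

Every way from a3 onward to d3 runs back through b2, which the route has already used — so it cannot be completed without a revisit.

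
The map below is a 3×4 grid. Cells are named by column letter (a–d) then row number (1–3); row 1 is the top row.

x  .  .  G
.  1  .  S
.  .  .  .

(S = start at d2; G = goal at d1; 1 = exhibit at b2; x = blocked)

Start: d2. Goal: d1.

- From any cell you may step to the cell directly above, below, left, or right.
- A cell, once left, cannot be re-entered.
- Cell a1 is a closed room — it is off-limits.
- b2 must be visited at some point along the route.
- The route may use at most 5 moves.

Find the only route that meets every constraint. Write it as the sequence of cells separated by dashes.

The 5-move cap with required stops at b2 leaves no slack for detours.
Route from d2: 2× left (reaching b2), up to b1, 2× right (reaching d1) — 5 moves in all.
Check: all required cells visited; 5 ≤ 5 moves.

d2 - c2 - b2 - b1 - c1 - d1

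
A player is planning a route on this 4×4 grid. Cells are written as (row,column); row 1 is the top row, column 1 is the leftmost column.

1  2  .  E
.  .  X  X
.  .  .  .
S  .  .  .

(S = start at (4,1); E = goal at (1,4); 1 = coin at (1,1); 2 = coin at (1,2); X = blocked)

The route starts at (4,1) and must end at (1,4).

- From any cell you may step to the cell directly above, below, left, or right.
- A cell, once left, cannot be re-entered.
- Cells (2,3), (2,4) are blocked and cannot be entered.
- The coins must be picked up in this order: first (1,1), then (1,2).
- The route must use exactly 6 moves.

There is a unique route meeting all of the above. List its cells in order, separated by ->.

The waypoints must appear in the order (1,1), (1,2), with no cell reused.
Route from (4,1): 3× up (reaching (1,1)), 3× right (reaching (1,4)) — 6 moves in all.
Check: order respected (1 at step 3, 2 at step 4); 6 moves as required.

(4,1) -> (3,1) -> (2,1) -> (1,1) -> (1,2) -> (1,3) -> (1,4)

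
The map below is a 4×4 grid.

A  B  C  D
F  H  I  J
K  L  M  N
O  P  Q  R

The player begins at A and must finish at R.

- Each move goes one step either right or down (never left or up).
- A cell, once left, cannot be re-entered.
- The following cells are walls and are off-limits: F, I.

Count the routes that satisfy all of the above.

A right/down-only route from A to R makes exactly 3 down-moves and 3 right-moves in some order.
With no other constraints that would be C(6,3) = 20 routes.
Subtract routes through each blocked cell (inclusion–exclusion for overlaps): − through F: 10 − through I: 9 + through F&I: 3 → 4.
That gives 4 routes.

4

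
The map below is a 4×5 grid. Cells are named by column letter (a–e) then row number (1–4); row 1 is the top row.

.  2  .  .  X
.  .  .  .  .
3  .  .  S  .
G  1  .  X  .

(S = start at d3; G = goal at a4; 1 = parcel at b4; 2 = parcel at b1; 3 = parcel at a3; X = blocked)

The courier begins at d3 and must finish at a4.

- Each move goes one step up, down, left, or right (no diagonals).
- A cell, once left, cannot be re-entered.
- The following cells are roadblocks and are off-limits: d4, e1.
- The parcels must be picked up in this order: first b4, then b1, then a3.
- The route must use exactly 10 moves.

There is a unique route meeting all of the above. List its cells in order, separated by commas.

d3, c3, c4, b4, b3, b2, b1, a1, a2, a3, a4

The waypoints must appear in the order b4, b1, a3, with no cell reused.
Route from d3: left 1 to c3, down 1 to c4, left 1 to b4, up 3 to b1, left 1 to a1, down 3 to a4 — 10 moves in all.
Check: order respected (1 at step 3, 2 at step 6, 3 at step 9); 10 moves as required.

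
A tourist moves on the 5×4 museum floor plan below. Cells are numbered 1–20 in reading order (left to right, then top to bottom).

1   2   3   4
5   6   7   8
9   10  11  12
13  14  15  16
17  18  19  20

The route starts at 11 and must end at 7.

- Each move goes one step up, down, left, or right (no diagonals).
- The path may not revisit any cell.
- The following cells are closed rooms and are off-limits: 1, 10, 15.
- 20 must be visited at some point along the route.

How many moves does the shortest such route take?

Any route passes through 20 somewhere between 11 and 7. Summing Manhattan distances along the two legs (11 → 20 → 7) gives a lower bound of 3 + 4 = 7 moves.
The shortest route satisfying every rule uses 11 moves: 11 → 12 → 16 → 20 → 19 → 18 → 14 → 13 → 9 → 5 → 6 → 7.
The bound of 7 isn't tight here; checking systematically, no route of length 7 through 10 satisfies every constraint (on a 4-connected grid the length of any start-to-goal walk has the same parity as the Manhattan bound, so only lengths 7, 9, 11, … need checking), so 11 is the minimum.

11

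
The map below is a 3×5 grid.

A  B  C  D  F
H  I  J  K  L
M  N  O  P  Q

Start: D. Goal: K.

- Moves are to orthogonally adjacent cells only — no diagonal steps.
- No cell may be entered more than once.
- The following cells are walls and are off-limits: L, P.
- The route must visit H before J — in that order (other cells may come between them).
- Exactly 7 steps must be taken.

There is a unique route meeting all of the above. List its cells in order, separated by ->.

D -> C -> B -> A -> H -> I -> J -> K

The waypoints must appear in the order H, J, with no cell reused.
Route from D: left 3 to A, down 1 to H, right 3 to K — 7 moves in all.
Check: order respected (H at step 4, J at step 6); 7 moves as required.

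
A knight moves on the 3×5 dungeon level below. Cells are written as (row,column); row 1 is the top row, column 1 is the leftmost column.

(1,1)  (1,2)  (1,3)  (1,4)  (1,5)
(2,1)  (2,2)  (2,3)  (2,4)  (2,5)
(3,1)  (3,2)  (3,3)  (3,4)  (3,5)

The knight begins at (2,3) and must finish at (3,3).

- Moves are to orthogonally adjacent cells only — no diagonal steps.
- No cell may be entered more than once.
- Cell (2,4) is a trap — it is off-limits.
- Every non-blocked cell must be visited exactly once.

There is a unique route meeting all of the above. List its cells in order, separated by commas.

(2,3), (2,2), (3,2), (3,1), (2,1), (1,1), (1,2), (1,3), (1,4), (1,5), (2,5), (3,5), (3,4), (3,3)

Need to visit all 14 open cells exactly once, starting at (2,3) and ending at (3,3).
Route from (2,3): left 1 to (2,2), down 1 to (3,2), left 1 to (3,1), up 2 to (1,1), right 4 to (1,5), down 2 to (3,5), left 2 to (3,3) — 13 moves in all.
Check: all 14 open cells covered.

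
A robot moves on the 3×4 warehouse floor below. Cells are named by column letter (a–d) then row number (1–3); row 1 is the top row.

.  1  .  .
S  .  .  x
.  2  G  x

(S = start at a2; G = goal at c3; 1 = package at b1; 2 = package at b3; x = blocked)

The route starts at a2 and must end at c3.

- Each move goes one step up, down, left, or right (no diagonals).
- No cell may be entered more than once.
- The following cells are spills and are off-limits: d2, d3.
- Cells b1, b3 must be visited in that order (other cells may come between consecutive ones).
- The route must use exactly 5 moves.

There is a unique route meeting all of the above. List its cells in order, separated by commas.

The waypoints must appear in the order b1, b3, with no cell reused.
Route from a2: up 1 to a1, right 1 to b1, down 2 to b3, right 1 to c3 — 5 moves in all.
Check: order respected (1 at step 2, 2 at step 4); 5 moves as required.

a2, a1, b1, b2, b3, c3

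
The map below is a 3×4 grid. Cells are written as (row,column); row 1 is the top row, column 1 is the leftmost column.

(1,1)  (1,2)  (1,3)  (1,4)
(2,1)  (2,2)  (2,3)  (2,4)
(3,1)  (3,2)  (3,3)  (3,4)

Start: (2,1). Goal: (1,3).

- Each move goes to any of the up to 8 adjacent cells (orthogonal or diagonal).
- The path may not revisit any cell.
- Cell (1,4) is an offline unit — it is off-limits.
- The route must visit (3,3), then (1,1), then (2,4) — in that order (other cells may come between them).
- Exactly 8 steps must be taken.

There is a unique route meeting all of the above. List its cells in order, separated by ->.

(2,1) -> (3,2) -> (3,3) -> (2,2) -> (1,1) -> (1,2) -> (2,3) -> (2,4) -> (1,3)

The waypoints must appear in the order (3,3), (1,1), (2,4), with no cell reused.
Route from (2,1): down-right 1 to (3,2), right 1 to (3,3), up-left 2 to (1,1), right 1 to (1,2), down-right 1 to (2,3), right 1 to (2,4), up-left 1 to (1,3) — 8 moves in all.
Check: order respected ((3,3) at step 2, (1,1) at step 4, (2,4) at step 7); 8 moves as required.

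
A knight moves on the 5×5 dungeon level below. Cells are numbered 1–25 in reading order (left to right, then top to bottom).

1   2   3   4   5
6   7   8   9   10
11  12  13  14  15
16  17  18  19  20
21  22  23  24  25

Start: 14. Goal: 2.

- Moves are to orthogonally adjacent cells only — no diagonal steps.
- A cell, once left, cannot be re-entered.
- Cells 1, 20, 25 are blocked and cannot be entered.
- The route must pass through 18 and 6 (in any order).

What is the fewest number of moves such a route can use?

8

Any route passes through 18 and 6 in some order between 14 and 2. Summing Manhattan distances along each leg and taking the cheapest ordering (14 → 18 → 6 → 2) gives a lower bound of 2 + 4 + 2 = 8 moves.
A route of 8 moves achieves this: 14 → 19 → 18 → 13 → 12 → 11 → 6 → 7 → 2.
Since 8 matches the lower bound, it is optimal.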